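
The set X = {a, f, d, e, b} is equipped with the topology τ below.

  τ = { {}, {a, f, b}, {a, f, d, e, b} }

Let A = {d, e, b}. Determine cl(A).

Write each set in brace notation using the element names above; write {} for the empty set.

cl via duality: int({a, f}) = {}, so X∖{} = {a, f, d, e, b}

{a, f, d, e, b}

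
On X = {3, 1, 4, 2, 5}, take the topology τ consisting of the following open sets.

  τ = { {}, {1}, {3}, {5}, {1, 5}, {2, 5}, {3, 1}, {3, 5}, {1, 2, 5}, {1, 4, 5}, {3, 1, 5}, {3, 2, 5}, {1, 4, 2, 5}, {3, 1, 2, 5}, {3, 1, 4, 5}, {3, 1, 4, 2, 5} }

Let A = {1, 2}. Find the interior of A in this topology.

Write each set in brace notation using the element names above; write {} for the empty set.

{1}

U open, U⊆A: {}, {1}. int(A) = ⋃ = {1}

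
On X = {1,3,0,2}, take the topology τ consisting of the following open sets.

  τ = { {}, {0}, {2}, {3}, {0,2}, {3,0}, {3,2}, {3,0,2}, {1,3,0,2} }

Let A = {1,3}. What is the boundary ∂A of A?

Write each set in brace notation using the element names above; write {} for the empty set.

{1}

open subsets of A: {}, {3}; so int(A) = {3}
closure: X∖int(X∖A) = X∖{0,2} = {1,3}
∂A = {1,3} minus {3} = {1}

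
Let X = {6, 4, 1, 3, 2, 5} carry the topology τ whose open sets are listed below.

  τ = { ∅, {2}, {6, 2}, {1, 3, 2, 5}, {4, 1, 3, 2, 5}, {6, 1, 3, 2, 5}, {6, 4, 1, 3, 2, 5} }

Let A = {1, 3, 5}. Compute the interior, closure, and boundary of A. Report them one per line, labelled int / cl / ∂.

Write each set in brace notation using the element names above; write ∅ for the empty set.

open subsets of A: ∅; so int(A) = ∅
closure: X∖int(X∖A) = X∖{6, 2} = {4, 1, 3, 5}
∂A = {4, 1, 3, 5} minus ∅ = {4, 1, 3, 5}

int(A) = ∅
cl(A)  = {4, 1, 3, 5}
∂A     = {4, 1, 3, 5}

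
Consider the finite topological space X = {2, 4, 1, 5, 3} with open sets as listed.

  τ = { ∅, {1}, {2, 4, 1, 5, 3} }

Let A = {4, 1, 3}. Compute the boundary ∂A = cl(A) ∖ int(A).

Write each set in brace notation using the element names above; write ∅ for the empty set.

open subsets of A: ∅, {1}; so int(A) = {1}
closure: X∖int(X∖A) = X∖∅ = {2, 4, 1, 5, 3}
∂A = {2, 4, 1, 5, 3} minus {1} = {2, 4, 5, 3}

{2, 4, 5, 3}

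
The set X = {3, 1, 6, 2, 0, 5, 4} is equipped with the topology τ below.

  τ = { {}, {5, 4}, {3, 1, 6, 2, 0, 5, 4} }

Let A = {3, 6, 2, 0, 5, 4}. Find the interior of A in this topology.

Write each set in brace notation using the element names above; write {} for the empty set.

{5, 4}

opens ⊆ A: {}, {5, 4}; union → int = {5, 4}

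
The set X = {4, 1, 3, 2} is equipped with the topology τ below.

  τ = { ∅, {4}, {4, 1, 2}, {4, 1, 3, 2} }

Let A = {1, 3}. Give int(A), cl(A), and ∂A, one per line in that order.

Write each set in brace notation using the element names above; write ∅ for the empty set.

int(A) = ∅
cl(A)  = {1, 3, 2}
∂A     = {1, 3, 2}

U open, U⊆A: ∅. int(A) = ⋃ = ∅
X∖A={4, 2}, int(X∖A)={4}, hence cl(A)={1, 3, 2}
∂A: remove int from cl → {1, 3, 2}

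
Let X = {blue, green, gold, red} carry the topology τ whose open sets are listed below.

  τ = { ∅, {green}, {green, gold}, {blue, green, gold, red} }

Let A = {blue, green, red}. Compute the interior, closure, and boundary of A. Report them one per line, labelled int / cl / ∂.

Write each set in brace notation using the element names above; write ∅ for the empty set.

int(A) = {green}
cl(A)  = {blue, green, gold, red}
∂A     = {blue, gold, red}

U open, U⊆A: ∅, {green}. int(A) = ⋃ = {green}
X∖A={gold}, int(X∖A)=∅, hence cl(A)={blue, green, gold, red}
∂A: remove int from cl → {blue, gold, red}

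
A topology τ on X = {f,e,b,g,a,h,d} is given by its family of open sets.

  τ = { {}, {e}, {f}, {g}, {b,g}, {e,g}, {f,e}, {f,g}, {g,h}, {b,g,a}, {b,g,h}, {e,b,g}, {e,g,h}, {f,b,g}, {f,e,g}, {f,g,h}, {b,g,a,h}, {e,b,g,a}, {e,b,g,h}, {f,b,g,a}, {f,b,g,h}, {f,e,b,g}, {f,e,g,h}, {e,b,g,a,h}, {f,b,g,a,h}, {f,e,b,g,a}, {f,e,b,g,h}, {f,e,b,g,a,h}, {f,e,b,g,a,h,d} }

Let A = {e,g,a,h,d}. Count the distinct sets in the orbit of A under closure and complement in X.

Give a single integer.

X∖A={f,b}, int(X∖A)={f}, hence cl(A)={e,b,g,a,h,d}
Orbit (k=closure, c=complement):
  1. A     = {e,g,a,h,d}
  2. kA    = {e,b,g,a,h,d}
  3. cA    = {f,b}
  4. ckA   = {f}
  5. kcA   = {f,b,a,d}
  6. kckA  = {f,d}
  7. ckcA  = {e,g,h}
  8. ckckA = {e,b,g,a,h}
(closed under both — stop)

8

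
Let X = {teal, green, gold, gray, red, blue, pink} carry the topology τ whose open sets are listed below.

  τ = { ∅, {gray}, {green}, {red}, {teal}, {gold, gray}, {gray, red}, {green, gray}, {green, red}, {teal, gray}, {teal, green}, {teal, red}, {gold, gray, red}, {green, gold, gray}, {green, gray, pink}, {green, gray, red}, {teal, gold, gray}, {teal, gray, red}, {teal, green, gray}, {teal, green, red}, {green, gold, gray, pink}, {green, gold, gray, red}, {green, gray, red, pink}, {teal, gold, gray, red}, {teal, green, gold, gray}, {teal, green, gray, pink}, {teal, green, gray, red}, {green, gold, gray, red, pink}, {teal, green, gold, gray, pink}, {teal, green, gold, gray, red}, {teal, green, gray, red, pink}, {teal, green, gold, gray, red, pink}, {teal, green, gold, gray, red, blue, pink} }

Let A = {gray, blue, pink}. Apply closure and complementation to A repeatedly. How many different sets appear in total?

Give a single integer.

8

cl via duality: int({teal, green, gold, red}) = {teal, green, red}, so X∖{teal, green, red} = {gold, gray, blue, pink}
Write k for closure, c for complement:
  1. A     = {gray, blue, pink}
  2. kA    = {gold, gray, blue, pink}
  3. cA    = {teal, green, gold, red}
  4. ckA   = {teal, green, red}
  5. kcA   = {teal, green, gold, red, blue, pink}
  6. kckA  = {teal, green, red, blue, pink}
  7. ckcA  = {gray}
  8. ckckA = {gold, gray}
applying k or c yields no new set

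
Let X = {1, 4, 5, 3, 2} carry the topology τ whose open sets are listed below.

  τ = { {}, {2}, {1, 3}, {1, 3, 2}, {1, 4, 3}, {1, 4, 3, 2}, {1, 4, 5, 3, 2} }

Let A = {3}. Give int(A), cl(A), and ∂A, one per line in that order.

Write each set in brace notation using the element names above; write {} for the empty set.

int(A) = {}
cl(A)  = {1, 4, 5, 3}
∂A     = {1, 4, 5, 3}

interior: largest open inside A is {} (from {})
cl via duality: int({1, 4, 5, 2}) = {2}, so X∖{2} = {1, 4, 5, 3}
cl∖int = {1, 4, 5, 3}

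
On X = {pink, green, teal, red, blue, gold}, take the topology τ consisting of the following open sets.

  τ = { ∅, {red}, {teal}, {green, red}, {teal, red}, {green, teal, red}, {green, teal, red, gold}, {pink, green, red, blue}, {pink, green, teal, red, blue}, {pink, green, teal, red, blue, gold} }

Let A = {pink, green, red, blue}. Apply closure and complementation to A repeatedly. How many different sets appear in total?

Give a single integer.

4

X∖A={teal, gold}, int(X∖A)={teal}, hence cl(A)={pink, green, red, blue, gold}
Orbit (k=closure, c=complement):
  1. A     = {pink, green, red, blue}
  2. kA    = {pink, green, red, blue, gold}
  3. cA    = {teal, gold}
  4. ckA   = {teal}
(closed under both — stop)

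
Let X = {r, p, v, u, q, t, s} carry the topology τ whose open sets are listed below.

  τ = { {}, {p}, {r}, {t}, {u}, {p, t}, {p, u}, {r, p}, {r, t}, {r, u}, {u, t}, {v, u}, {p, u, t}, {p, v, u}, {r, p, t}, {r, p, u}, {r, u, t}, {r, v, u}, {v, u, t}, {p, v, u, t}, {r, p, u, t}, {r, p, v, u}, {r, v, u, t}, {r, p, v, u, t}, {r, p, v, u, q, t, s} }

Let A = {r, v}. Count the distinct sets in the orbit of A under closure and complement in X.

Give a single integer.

cl via duality: int({p, u, q, t, s}) = {p, u, t}, so X∖{p, u, t} = {r, v, q, s}
Write k for closure, c for complement:
  1. A     = {r, v}
  2. kA    = {r, v, q, s}
  3. cA    = {p, u, q, t, s}
  4. ckA   = {p, u, t}
  5. kcA   = {p, v, u, q, t, s}
  6. ckcA  = {r}
  7. kckcA = {r, q, s}
  8. ckckcA = {p, v, u, t}
applying k or c yields no new set

8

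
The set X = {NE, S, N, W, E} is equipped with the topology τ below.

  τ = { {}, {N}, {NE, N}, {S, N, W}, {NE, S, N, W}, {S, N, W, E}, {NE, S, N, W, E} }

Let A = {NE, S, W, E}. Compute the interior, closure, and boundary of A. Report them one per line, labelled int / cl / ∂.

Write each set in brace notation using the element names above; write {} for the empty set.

U open, U⊆A: {}. int(A) = ⋃ = {}
X∖A={N}, int(X∖A)={N}, hence cl(A)={NE, S, W, E}
∂A: remove int from cl → {NE, S, W, E}

int(A) = {}
cl(A)  = {NE, S, W, E}
∂A     = {NE, S, W, E}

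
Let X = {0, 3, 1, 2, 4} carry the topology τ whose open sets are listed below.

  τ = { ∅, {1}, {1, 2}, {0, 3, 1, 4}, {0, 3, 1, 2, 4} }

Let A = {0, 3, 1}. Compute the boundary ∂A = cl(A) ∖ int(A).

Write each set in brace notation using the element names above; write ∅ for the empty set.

interior: largest open inside A is {1} (from ∅, {1})
cl via duality: int({2, 4}) = ∅, so X∖∅ = {0, 3, 1, 2, 4}
cl∖int = {0, 3, 2, 4}

{0, 3, 2, 4}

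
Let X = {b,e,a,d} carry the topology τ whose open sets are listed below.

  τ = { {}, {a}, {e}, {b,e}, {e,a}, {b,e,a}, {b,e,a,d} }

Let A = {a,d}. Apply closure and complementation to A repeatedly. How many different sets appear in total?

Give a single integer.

4

closure: X∖int(X∖A) = X∖{b,e} = {a,d}
Let k=closure and c=complement:
  1. A     = {a,d}
  2. cA    = {b,e}
  3. kcA   = {b,e,d}
  4. ckcA  = {a}
— saturated at 4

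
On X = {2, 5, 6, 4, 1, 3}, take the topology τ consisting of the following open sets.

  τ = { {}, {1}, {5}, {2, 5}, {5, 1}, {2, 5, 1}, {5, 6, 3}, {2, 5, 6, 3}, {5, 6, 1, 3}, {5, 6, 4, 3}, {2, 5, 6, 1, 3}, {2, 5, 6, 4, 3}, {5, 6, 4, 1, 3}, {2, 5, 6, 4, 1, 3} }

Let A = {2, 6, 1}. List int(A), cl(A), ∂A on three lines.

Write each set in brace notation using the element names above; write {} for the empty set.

int(A) = {1}
cl(A)  = {2, 6, 4, 1, 3}
∂A     = {2, 6, 4, 3}

opens ⊆ A: {}, {1}; union → int = {1}
complement {5, 4, 3}; its interior {5}; cl(A) = X∖{5} = {2, 6, 4, 1, 3}
boundary = {2, 6, 4, 1, 3} ∖ {1} = {2, 6, 4, 3}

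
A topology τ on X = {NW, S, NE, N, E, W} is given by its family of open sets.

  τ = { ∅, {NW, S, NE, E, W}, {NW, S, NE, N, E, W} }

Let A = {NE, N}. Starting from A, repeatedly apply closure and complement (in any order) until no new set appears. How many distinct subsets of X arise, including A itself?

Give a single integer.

closure: X∖int(X∖A) = X∖∅ = {NW, S, NE, N, E, W}
Let k=closure and c=complement:
  1. A     = {NE, N}
  2. kA    = {NW, S, NE, N, E, W}
  3. cA    = {NW, S, E, W}
  4. ckA   = ∅
— saturated at 4

4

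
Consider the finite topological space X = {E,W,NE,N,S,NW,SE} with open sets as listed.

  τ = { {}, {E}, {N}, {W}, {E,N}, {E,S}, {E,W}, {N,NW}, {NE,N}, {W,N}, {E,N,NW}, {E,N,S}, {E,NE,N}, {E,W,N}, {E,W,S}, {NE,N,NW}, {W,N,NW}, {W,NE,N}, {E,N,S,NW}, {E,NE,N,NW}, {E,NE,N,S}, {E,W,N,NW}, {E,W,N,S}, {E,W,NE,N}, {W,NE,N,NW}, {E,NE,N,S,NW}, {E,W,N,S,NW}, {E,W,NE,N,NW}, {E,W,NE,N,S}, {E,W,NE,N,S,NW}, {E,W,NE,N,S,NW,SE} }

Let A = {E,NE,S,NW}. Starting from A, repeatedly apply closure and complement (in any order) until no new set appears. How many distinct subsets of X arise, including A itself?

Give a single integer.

X∖A={W,N,SE}, int(X∖A)={W,N}, hence cl(A)={E,NE,S,NW,SE}
Orbit (k=closure, c=complement):
  1. A     = {E,NE,S,NW}
  2. kA    = {E,NE,S,NW,SE}
  3. cA    = {W,N,SE}
  4. ckA   = {W,N}
  5. kcA   = {W,NE,N,NW,SE}
  6. ckcA  = {E,S}
  7. kckcA = {E,S,SE}
  8. ckckcA = {W,NE,N,NW}
(closed under both — stop)

8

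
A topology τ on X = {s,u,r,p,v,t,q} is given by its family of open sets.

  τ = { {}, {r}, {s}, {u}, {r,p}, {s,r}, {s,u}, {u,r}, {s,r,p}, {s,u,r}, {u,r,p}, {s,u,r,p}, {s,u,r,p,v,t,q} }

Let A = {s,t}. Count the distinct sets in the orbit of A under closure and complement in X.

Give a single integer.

6

X∖A={u,r,p,v,q}, int(X∖A)={u,r,p}, hence cl(A)={s,v,t,q}
Orbit (k=closure, c=complement):
  1. A     = {s,t}
  2. kA    = {s,v,t,q}
  3. cA    = {u,r,p,v,q}
  4. ckA   = {u,r,p}
  5. kcA   = {u,r,p,v,t,q}
  6. ckcA  = {s}
(closed under both — stop)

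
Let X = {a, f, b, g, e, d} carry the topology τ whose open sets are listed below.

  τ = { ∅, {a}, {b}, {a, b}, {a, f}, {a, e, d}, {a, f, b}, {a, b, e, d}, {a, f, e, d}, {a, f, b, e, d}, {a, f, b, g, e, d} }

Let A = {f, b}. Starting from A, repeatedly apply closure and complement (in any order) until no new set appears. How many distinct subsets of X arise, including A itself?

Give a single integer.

complement {a, g, e, d}; its interior {a, e, d}; cl(A) = X∖{a, e, d} = {f, b, g}
With k = closure, c = complement:
  1. A     = {f, b}
  2. kA    = {f, b, g}
  3. cA    = {a, g, e, d}
  4. ckA   = {a, e, d}
  5. kcA   = {a, f, g, e, d}
  6. ckcA  = {b}
  7. kckcA = {b, g}
  8. ckckcA = {a, f, e, d}
k, c of each give nothing new

8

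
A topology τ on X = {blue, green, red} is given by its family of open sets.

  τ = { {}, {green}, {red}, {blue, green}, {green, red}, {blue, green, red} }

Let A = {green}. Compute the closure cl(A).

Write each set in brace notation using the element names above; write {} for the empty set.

{blue, green}

cl via duality: int({blue, red}) = {red}, so X∖{red} = {blue, green}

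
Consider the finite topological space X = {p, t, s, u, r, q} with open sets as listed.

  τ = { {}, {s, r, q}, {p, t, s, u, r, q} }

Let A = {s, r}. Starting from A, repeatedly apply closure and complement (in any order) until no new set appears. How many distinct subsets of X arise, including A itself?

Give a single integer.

X∖A={p, t, u, q}, int(X∖A)={}, hence cl(A)={p, t, s, u, r, q}
Orbit (k=closure, c=complement):
  1. A     = {s, r}
  2. kA    = {p, t, s, u, r, q}
  3. cA    = {p, t, u, q}
  4. ckA   = {}
(closed under both — stop)

4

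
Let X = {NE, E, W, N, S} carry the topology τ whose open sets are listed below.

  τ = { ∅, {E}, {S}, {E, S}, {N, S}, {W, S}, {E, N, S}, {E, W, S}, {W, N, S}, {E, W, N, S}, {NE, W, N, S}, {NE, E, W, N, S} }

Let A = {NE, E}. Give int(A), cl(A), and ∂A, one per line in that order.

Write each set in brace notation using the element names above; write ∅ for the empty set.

interior: largest open inside A is {E} (from ∅, {E})
cl via duality: int({W, N, S}) = {W, N, S}, so X∖{W, N, S} = {NE, E}
cl∖int = {NE}

int(A) = {E}
cl(A)  = {NE, E}
∂A     = {NE}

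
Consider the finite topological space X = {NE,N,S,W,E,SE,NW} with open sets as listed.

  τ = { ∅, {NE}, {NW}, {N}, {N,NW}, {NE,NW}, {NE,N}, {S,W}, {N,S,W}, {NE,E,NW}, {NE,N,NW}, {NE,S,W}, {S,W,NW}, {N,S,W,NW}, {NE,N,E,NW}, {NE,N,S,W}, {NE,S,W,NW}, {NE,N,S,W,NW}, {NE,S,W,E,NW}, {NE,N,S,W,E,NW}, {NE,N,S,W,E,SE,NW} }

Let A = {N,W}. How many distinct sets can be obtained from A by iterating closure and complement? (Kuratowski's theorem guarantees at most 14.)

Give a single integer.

cl via duality: int({NE,S,E,SE,NW}) = {NE,E,NW}, so X∖{NE,E,NW} = {N,S,W,SE}
Write k for closure, c for complement:
  1. A     = {N,W}
  2. kA    = {N,S,W,SE}
  3. cA    = {NE,S,E,SE,NW}
  4. ckA   = {NE,E,NW}
  5. kcA   = {NE,S,W,E,SE,NW}
  6. kckA  = {NE,E,SE,NW}
  7. ckcA  = {N}
  8. ckckA = {N,S,W}
  9. kckcA = {N,SE}
  10. ckckcA = {NE,S,W,E,NW}
applying k or c yields no new set

10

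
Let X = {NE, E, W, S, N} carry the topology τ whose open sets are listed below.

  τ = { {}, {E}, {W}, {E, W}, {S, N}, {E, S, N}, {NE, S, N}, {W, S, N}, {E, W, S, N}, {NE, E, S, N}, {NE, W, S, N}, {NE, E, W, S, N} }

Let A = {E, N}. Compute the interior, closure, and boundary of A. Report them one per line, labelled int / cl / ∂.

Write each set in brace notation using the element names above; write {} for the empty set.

int(A) = {E}
cl(A)  = {NE, E, S, N}
∂A     = {NE, S, N}

U open, U⊆A: {}, {E}. int(A) = ⋃ = {E}
X∖A={NE, W, S}, int(X∖A)={W}, hence cl(A)={NE, E, S, N}
∂A: remove int from cl → {NE, S, N}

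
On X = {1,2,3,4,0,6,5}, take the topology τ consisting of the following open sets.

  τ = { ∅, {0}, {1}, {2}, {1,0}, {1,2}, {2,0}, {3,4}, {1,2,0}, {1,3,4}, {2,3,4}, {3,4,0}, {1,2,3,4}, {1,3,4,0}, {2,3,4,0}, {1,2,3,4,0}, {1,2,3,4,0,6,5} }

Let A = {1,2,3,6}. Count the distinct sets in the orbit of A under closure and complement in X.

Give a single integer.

10

closure: X∖int(X∖A) = X∖{0} = {1,2,3,4,6,5}
Let k=closure and c=complement:
  1. A     = {1,2,3,6}
  2. kA    = {1,2,3,4,6,5}
  3. cA    = {4,0,5}
  4. ckA   = {0}
  5. kcA   = {3,4,0,6,5}
  6. kckA  = {0,6,5}
  7. ckcA  = {1,2}
  8. ckckA = {1,2,3,4}
  9. kckcA = {1,2,6,5}
  10. ckckcA = {3,4,0}
— saturated at 10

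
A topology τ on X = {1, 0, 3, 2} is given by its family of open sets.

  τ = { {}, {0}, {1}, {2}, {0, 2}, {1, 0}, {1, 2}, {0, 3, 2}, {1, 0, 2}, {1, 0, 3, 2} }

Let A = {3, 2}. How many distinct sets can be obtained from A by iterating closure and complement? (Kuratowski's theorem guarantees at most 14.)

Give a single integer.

4

complement {1, 0}; its interior {1, 0}; cl(A) = X∖{1, 0} = {3, 2}
With k = closure, c = complement:
  1. A     = {3, 2}
  2. cA    = {1, 0}
  3. kcA   = {1, 0, 3}
  4. ckcA  = {2}
k, c of each give nothing new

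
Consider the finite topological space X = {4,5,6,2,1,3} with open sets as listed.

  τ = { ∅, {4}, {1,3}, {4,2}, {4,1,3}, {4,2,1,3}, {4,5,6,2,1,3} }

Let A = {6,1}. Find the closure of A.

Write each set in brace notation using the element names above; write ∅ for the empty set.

complement {4,5,2,3}; its interior {4,2}; cl(A) = X∖{4,2} = {5,6,1,3}

{5,6,1,3}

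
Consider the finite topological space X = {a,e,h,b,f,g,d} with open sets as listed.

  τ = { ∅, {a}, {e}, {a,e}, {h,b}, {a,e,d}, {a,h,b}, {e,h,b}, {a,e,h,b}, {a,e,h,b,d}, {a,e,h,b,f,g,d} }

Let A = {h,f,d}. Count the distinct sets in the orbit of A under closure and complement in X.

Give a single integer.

closure: X∖int(X∖A) = X∖{a,e} = {h,b,f,g,d}
Let k=closure and c=complement:
  1. A     = {h,f,d}
  2. kA    = {h,b,f,g,d}
  3. cA    = {a,e,b,g}
  4. ckA   = {a,e}
  5. kcA   = {a,e,h,b,f,g,d}
  6. kckA  = {a,e,f,g,d}
  7. ckcA  = ∅
  8. ckckA = {h,b}
  9. kckckA = {h,b,f,g}
  10. ckckckA = {a,e,d}
— saturated at 10

10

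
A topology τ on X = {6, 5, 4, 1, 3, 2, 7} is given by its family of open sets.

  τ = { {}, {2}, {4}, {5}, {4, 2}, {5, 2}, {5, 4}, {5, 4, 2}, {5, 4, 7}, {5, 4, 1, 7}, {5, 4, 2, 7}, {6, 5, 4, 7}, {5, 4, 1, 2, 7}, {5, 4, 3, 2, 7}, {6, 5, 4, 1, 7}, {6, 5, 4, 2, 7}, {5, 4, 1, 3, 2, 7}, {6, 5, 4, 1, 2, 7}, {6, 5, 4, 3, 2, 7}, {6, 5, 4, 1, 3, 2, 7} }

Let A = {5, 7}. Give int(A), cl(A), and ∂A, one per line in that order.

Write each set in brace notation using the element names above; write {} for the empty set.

interior: largest open inside A is {5} (from {}, {5})
cl via duality: int({6, 4, 1, 3, 2}) = {4, 2}, so X∖{4, 2} = {6, 5, 1, 3, 7}
cl∖int = {6, 1, 3, 7}

int(A) = {5}
cl(A)  = {6, 5, 1, 3, 7}
∂A     = {6, 1, 3, 7}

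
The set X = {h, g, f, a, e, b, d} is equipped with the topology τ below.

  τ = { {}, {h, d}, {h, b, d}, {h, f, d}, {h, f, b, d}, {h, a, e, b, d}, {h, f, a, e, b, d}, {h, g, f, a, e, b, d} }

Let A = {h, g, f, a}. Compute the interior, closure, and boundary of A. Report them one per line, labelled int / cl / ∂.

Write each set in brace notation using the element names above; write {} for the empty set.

U open, U⊆A: {}. int(A) = ⋃ = {}
X∖A={e, b, d}, int(X∖A)={}, hence cl(A)={h, g, f, a, e, b, d}
∂A: remove int from cl → {h, g, f, a, e, b, d}

int(A) = {}
cl(A)  = {h, g, f, a, e, b, d}
∂A     = {h, g, f, a, e, b, d}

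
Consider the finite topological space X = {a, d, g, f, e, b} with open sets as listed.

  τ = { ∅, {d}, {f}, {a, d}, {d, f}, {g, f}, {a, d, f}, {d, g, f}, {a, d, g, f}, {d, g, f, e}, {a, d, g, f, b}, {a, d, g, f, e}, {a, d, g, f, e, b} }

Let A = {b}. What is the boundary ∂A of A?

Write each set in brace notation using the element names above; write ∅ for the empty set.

{b}

opens ⊆ A: ∅; union → int = ∅
complement {a, d, g, f, e}; its interior {a, d, g, f, e}; cl(A) = X∖{a, d, g, f, e} = {b}
boundary = {b} ∖ ∅ = {b}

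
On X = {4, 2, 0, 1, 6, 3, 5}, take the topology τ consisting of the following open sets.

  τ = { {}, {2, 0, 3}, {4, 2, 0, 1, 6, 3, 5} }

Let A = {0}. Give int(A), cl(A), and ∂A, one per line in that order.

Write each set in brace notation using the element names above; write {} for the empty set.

int(A) = {}
cl(A)  = {4, 2, 0, 1, 6, 3, 5}
∂A     = {4, 2, 0, 1, 6, 3, 5}

open subsets of A: {}; so int(A) = {}
closure: X∖int(X∖A) = X∖{} = {4, 2, 0, 1, 6, 3, 5}
∂A = {4, 2, 0, 1, 6, 3, 5} minus {} = {4, 2, 0, 1, 6, 3, 5}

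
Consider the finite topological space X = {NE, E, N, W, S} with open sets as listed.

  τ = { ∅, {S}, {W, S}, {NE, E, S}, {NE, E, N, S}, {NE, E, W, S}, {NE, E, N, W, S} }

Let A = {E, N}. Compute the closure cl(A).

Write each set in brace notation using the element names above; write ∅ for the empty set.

{NE, E, N}

X∖A={NE, W, S}, int(X∖A)={W, S}, hence cl(A)={NE, E, N}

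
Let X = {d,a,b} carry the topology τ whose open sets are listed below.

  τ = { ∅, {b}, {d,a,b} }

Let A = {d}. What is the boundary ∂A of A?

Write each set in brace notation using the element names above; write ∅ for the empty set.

U open, U⊆A: ∅. int(A) = ⋃ = ∅
X∖A={a,b}, int(X∖A)={b}, hence cl(A)={d,a}
∂A: remove int from cl → {d,a}

{d,a}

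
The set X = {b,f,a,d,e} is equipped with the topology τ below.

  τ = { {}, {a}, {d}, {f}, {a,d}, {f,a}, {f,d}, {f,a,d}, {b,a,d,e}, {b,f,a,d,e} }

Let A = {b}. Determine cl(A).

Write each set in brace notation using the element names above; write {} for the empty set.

{b,e}

cl via duality: int({f,a,d,e}) = {f,a,d}, so X∖{f,a,d} = {b,e}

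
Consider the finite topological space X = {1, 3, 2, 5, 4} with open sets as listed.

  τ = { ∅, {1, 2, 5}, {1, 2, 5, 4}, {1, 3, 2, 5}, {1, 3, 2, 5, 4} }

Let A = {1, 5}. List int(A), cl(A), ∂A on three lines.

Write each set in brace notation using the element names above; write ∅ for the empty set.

interior: largest open inside A is ∅ (from ∅)
cl via duality: int({3, 2, 4}) = ∅, so X∖∅ = {1, 3, 2, 5, 4}
cl∖int = {1, 3, 2, 5, 4}

int(A) = ∅
cl(A)  = {1, 3, 2, 5, 4}
∂A     = {1, 3, 2, 5, 4}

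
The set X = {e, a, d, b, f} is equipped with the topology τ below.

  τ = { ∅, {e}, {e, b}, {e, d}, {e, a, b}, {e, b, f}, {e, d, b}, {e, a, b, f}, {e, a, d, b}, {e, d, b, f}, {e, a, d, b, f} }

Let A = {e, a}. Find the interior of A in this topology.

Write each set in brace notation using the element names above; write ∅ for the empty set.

{e}

opens ⊆ A: ∅, {e}; union → int = {e}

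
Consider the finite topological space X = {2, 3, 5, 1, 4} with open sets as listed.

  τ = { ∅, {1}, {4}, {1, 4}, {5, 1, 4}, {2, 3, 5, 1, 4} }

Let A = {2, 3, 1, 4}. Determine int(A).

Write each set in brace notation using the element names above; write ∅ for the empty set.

opens ⊆ A: ∅, {4}, {1}, {1, 4}; union → int = {1, 4}

{1, 4}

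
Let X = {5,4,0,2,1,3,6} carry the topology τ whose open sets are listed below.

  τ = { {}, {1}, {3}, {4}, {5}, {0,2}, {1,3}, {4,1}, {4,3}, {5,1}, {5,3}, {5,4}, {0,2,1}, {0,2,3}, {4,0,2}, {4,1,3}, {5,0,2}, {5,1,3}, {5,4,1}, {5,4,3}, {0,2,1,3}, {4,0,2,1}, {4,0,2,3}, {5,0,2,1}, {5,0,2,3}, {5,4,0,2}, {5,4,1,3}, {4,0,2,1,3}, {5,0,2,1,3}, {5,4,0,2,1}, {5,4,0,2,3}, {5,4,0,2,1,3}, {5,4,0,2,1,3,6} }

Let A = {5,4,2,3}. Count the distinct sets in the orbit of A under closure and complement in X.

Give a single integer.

10

closure: X∖int(X∖A) = X∖{1} = {5,4,0,2,3,6}
Let k=closure and c=complement:
  1. A     = {5,4,2,3}
  2. kA    = {5,4,0,2,3,6}
  3. cA    = {0,1,6}
  4. ckA   = {1}
  5. kcA   = {0,2,1,6}
  6. kckA  = {1,6}
  7. ckcA  = {5,4,3}
  8. ckckA = {5,4,0,2,3}
  9. kckcA = {5,4,3,6}
  10. ckckcA = {0,2,1}
— saturated at 10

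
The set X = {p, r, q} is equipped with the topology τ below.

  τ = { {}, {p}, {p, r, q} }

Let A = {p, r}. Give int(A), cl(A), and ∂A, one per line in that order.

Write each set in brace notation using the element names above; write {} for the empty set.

open subsets of A: {}, {p}; so int(A) = {p}
closure: X∖int(X∖A) = X∖{} = {p, r, q}
∂A = {p, r, q} minus {p} = {r, q}

int(A) = {p}
cl(A)  = {p, r, q}
∂A     = {r, q}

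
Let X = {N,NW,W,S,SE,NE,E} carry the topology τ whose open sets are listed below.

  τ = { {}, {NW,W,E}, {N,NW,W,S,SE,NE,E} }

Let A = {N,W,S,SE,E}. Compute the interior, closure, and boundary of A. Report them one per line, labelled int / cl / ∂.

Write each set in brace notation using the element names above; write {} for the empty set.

opens ⊆ A: {}; union → int = {}
complement {NW,NE}; its interior {}; cl(A) = X∖{} = {N,NW,W,S,SE,NE,E}
boundary = {N,NW,W,S,SE,NE,E} ∖ {} = {N,NW,W,S,SE,NE,E}

int(A) = {}
cl(A)  = {N,NW,W,S,SE,NE,E}
∂A     = {N,NW,W,S,SE,NE,E}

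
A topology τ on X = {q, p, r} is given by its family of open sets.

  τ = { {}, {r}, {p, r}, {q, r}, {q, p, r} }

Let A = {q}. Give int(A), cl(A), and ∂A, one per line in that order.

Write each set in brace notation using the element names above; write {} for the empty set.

opens ⊆ A: {}; union → int = {}
complement {p, r}; its interior {p, r}; cl(A) = X∖{p, r} = {q}
boundary = {q} ∖ {} = {q}

int(A) = {}
cl(A)  = {q}
∂A     = {q}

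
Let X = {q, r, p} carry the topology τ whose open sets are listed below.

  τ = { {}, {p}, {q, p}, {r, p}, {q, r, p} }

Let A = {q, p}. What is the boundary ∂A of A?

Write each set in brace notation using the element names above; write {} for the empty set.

interior: largest open inside A is {q, p} (from {}, {p}, {q, p})
cl via duality: int({r}) = {}, so X∖{} = {q, r, p}
cl∖int = {r}

{r}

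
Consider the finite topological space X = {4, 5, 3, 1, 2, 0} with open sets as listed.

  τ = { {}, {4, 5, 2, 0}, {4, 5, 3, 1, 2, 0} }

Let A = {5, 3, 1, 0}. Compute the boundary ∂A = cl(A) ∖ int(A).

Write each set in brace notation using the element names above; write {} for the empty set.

open subsets of A: {}; so int(A) = {}
closure: X∖int(X∖A) = X∖{} = {4, 5, 3, 1, 2, 0}
∂A = {4, 5, 3, 1, 2, 0} minus {} = {4, 5, 3, 1, 2, 0}

{4, 5, 3, 1, 2, 0}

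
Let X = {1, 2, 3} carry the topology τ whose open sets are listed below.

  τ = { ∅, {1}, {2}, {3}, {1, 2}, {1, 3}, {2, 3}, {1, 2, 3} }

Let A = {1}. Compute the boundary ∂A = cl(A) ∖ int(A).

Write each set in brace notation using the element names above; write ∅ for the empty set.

∅

interior: largest open inside A is {1} (from ∅, {1})
cl via duality: int({2, 3}) = {2, 3}, so X∖{2, 3} = {1}
cl∖int = ∅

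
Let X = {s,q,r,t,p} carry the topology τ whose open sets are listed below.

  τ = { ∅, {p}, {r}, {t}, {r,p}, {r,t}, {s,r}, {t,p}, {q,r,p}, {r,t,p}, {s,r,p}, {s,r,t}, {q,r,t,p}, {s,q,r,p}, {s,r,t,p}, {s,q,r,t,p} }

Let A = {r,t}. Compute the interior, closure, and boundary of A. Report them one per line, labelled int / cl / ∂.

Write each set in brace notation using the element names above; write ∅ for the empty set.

int(A) = {r,t}
cl(A)  = {s,q,r,t}
∂A     = {s,q}

opens ⊆ A: ∅, {t}, {r}, {r,t}; union → int = {r,t}
complement {s,q,p}; its interior {p}; cl(A) = X∖{p} = {s,q,r,t}
boundary = {s,q,r,t} ∖ {r,t} = {s,q}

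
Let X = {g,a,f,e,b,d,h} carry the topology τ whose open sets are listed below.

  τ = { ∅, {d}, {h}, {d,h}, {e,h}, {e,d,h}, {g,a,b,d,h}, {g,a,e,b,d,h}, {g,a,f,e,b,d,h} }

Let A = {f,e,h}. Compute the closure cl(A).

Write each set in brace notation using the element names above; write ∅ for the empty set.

X∖A={g,a,b,d}, int(X∖A)={d}, hence cl(A)={g,a,f,e,b,h}

{g,a,f,e,b,h}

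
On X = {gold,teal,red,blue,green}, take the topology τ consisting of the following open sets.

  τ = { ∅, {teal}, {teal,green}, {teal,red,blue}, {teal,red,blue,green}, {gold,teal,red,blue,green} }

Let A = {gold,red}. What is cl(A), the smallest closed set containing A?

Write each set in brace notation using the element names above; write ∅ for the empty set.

X∖A={teal,blue,green}, int(X∖A)={teal,green}, hence cl(A)={gold,red,blue}

{gold,red,blue}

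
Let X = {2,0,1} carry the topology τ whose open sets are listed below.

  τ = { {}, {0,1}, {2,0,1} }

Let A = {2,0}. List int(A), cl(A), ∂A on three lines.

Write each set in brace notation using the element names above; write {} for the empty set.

int(A) = {}
cl(A)  = {2,0,1}
∂A     = {2,0,1}

interior: largest open inside A is {} (from {})
cl via duality: int({1}) = {}, so X∖{} = {2,0,1}
cl∖int = {2,0,1}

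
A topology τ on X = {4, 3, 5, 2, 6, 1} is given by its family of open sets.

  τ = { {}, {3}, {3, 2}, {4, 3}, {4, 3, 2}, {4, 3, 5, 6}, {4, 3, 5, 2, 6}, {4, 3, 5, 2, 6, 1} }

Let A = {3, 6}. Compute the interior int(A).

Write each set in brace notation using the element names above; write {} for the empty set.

{3}

interior: largest open inside A is {3} (from {}, {3})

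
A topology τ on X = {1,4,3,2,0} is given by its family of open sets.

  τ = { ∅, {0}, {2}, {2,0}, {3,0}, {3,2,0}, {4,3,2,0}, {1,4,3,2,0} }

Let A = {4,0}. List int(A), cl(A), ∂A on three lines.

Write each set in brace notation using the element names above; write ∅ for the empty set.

int(A) = {0}
cl(A)  = {1,4,3,0}
∂A     = {1,4,3}

opens ⊆ A: ∅, {0}; union → int = {0}
complement {1,3,2}; its interior {2}; cl(A) = X∖{2} = {1,4,3,0}
boundary = {1,4,3,0} ∖ {0} = {1,4,3}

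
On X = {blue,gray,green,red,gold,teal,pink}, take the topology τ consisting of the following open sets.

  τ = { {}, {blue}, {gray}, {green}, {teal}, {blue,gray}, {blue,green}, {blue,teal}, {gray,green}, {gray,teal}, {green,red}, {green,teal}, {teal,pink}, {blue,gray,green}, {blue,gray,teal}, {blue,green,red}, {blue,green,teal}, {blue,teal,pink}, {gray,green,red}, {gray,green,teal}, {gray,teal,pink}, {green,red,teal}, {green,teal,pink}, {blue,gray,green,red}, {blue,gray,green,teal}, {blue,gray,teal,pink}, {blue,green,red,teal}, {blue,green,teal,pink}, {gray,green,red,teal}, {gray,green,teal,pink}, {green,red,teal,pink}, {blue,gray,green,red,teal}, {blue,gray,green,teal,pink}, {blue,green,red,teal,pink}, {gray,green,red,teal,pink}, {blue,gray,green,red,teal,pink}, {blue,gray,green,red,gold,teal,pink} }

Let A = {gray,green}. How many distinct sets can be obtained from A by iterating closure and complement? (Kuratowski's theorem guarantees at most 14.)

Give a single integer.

cl via duality: int({blue,red,gold,teal,pink}) = {blue,teal,pink}, so X∖{blue,teal,pink} = {gray,green,red,gold}
Write k for closure, c for complement:
  1. A     = {gray,green}
  2. kA    = {gray,green,red,gold}
  3. cA    = {blue,red,gold,teal,pink}
  4. ckA   = {blue,teal,pink}
  5. kckA  = {blue,gold,teal,pink}
  6. ckckA = {gray,green,red}
applying k or c yields no new set

6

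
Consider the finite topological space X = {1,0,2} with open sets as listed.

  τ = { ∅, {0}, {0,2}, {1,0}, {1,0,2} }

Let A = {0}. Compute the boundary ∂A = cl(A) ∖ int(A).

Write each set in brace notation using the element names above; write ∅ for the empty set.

{1,2}

U open, U⊆A: ∅, {0}. int(A) = ⋃ = {0}
X∖A={1,2}, int(X∖A)=∅, hence cl(A)={1,0,2}
∂A: remove int from cl → {1,2}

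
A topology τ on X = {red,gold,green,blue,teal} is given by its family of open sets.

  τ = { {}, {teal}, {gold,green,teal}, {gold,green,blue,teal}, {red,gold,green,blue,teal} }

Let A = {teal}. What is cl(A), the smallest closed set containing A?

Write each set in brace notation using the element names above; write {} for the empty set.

cl via duality: int({red,gold,green,blue}) = {}, so X∖{} = {red,gold,green,blue,teal}

{red,gold,green,blue,teal}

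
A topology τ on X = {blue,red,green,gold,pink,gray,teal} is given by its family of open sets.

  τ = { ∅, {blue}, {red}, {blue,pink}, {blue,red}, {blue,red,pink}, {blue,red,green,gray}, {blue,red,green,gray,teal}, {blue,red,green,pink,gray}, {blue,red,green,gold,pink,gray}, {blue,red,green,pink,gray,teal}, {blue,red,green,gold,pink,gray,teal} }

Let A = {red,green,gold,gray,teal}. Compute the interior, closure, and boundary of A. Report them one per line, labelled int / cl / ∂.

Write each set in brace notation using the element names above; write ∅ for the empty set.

int(A) = {red}
cl(A)  = {red,green,gold,gray,teal}
∂A     = {green,gold,gray,teal}

interior: largest open inside A is {red} (from ∅, {red})
cl via duality: int({blue,pink}) = {blue,pink}, so X∖{blue,pink} = {red,green,gold,gray,teal}
cl∖int = {green,gold,gray,teal}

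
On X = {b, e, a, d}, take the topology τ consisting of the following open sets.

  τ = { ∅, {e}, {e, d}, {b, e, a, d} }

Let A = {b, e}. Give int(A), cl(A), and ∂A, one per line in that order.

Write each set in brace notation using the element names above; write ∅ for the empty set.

int(A) = {e}
cl(A)  = {b, e, a, d}
∂A     = {b, a, d}

open subsets of A: ∅, {e}; so int(A) = {e}
closure: X∖int(X∖A) = X∖∅ = {b, e, a, d}
∂A = {b, e, a, d} minus {e} = {b, a, d}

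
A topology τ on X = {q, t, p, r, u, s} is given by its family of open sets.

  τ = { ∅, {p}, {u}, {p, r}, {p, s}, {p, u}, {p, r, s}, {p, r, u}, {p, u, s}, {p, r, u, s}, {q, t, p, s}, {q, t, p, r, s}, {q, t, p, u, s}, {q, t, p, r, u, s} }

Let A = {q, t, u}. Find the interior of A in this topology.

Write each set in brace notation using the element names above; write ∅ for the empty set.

{u}

open subsets of A: ∅, {u}; so int(A) = {u}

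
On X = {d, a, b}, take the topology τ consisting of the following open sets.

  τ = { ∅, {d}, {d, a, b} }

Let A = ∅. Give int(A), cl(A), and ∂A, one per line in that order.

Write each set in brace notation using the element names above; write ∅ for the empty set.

int(A) = ∅
cl(A)  = ∅
∂A     = ∅

interior: largest open inside A is ∅ (from ∅)
cl via duality: int({d, a, b}) = {d, a, b}, so X∖{d, a, b} = ∅
cl∖int = ∅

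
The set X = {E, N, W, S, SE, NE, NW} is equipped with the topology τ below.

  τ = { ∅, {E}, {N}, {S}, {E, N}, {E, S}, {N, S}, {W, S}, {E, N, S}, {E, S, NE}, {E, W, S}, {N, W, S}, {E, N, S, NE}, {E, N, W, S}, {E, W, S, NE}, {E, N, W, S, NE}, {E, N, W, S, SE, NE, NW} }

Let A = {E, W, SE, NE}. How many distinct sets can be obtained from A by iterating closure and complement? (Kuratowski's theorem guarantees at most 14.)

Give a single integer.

8

cl via duality: int({N, S, NW}) = {N, S}, so X∖{N, S} = {E, W, SE, NE, NW}
Write k for closure, c for complement:
  1. A     = {E, W, SE, NE}
  2. kA    = {E, W, SE, NE, NW}
  3. cA    = {N, S, NW}
  4. ckA   = {N, S}
  5. kcA   = {N, W, S, SE, NE, NW}
  6. ckcA  = {E}
  7. kckcA = {E, SE, NE, NW}
  8. ckckcA = {N, W, S}
applying k or c yields no new set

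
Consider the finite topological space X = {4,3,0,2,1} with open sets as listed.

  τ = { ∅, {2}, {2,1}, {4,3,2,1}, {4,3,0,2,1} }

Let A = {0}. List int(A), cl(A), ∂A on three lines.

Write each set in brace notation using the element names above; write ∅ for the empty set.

int(A) = ∅
cl(A)  = {0}
∂A     = {0}

interior: largest open inside A is ∅ (from ∅)
cl via duality: int({4,3,2,1}) = {4,3,2,1}, so X∖{4,3,2,1} = {0}
cl∖int = {0}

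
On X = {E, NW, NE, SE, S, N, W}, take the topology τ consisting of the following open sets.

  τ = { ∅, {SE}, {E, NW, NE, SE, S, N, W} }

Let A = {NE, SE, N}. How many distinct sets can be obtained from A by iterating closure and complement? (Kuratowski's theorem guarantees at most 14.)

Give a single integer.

X∖A={E, NW, S, W}, int(X∖A)=∅, hence cl(A)={E, NW, NE, SE, S, N, W}
Orbit (k=closure, c=complement):
  1. A     = {NE, SE, N}
  2. kA    = {E, NW, NE, SE, S, N, W}
  3. cA    = {E, NW, S, W}
  4. ckA   = ∅
  5. kcA   = {E, NW, NE, S, N, W}
  6. ckcA  = {SE}
(closed under both — stop)

6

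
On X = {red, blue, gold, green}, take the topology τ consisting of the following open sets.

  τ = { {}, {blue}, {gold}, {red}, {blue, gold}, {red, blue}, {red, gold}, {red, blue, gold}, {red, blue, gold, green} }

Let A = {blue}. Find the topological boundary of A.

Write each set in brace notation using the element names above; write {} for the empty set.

U open, U⊆A: {}, {blue}. int(A) = ⋃ = {blue}
X∖A={red, gold, green}, int(X∖A)={red, gold}, hence cl(A)={blue, green}
∂A: remove int from cl → {green}

{green}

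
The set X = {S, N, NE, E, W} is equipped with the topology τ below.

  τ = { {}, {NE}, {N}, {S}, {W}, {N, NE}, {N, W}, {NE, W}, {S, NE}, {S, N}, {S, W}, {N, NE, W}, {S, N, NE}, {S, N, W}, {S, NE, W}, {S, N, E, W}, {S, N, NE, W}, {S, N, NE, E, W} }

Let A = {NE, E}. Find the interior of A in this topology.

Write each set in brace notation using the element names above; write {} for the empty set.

interior: largest open inside A is {NE} (from {}, {NE})

{NE}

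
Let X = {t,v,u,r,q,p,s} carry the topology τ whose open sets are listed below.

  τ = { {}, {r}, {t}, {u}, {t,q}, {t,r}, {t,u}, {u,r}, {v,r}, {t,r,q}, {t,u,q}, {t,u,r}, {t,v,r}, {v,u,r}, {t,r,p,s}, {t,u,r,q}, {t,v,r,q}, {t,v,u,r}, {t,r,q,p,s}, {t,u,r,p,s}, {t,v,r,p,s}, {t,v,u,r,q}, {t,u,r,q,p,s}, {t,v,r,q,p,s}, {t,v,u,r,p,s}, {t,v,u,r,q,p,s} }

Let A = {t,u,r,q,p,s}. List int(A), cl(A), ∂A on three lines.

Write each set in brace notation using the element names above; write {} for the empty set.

interior: largest open inside A is {t,u,r,q,p,s} (from {}, {t}, {u}, {r}, {u,r}, {t,q}, {t,u}, {t,r}, {t,u,q}, {t,r,q}, {t,u,r}, {t,r,p,s}, {t,u,r,q}, {t,u,r,p,s}, {t,r,q,p,s}, {t,u,r,q,p,s})
cl via duality: int({v}) = {}, so X∖{} = {t,v,u,r,q,p,s}
cl∖int = {v}

int(A) = {t,u,r,q,p,s}
cl(A)  = {t,v,u,r,q,p,s}
∂A     = {v}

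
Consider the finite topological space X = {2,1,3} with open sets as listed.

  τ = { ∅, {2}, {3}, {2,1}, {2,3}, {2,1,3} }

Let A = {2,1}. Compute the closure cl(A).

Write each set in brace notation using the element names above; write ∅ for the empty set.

{2,1}

X∖A={3}, int(X∖A)={3}, hence cl(A)={2,1}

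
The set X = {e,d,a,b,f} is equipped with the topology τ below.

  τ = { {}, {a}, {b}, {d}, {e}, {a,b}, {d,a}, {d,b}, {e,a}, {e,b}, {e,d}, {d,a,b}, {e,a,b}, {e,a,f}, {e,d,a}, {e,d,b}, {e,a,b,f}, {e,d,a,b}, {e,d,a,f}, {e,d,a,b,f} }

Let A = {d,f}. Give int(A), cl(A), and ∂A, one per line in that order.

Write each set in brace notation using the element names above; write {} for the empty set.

int(A) = {d}
cl(A)  = {d,f}
∂A     = {f}

interior: largest open inside A is {d} (from {}, {d})
cl via duality: int({e,a,b}) = {e,a,b}, so X∖{e,a,b} = {d,f}
cl∖int = {f}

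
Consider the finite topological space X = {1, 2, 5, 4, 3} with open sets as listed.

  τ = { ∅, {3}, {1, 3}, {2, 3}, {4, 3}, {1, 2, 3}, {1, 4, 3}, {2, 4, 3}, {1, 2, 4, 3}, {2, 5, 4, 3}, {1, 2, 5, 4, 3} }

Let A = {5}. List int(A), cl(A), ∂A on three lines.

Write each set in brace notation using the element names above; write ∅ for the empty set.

int(A) = ∅
cl(A)  = {5}
∂A     = {5}

open subsets of A: ∅; so int(A) = ∅
closure: X∖int(X∖A) = X∖{1, 2, 4, 3} = {5}
∂A = {5} minus ∅ = {5}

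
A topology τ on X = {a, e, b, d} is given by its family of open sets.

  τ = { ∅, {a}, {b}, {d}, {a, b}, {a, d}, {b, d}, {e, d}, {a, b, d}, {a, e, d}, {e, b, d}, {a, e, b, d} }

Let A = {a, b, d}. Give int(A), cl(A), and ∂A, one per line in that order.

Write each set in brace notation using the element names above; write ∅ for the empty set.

open subsets of A: ∅, {b}, {d}, {a}, {a, b}, {a, d}, {b, d}, {a, b, d}; so int(A) = {a, b, d}
closure: X∖int(X∖A) = X∖∅ = {a, e, b, d}
∂A = {a, e, b, d} minus {a, b, d} = {e}

int(A) = {a, b, d}
cl(A)  = {a, e, b, d}
∂A     = {e}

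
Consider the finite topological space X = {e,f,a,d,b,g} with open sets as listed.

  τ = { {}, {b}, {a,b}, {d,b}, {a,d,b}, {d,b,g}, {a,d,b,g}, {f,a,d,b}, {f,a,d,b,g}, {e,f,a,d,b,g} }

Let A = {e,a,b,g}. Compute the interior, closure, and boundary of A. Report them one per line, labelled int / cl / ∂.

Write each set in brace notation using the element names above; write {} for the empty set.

int(A) = {a,b}
cl(A)  = {e,f,a,d,b,g}
∂A     = {e,f,d,g}

interior: largest open inside A is {a,b} (from {}, {b}, {a,b})
cl via duality: int({f,d}) = {}, so X∖{} = {e,f,a,d,b,g}
cl∖int = {e,f,d,g}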